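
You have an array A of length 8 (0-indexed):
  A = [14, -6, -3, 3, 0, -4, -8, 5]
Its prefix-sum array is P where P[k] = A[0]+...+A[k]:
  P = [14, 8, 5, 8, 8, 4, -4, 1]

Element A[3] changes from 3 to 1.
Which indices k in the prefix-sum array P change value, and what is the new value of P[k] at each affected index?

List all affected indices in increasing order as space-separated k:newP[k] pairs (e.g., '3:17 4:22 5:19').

Answer: 3:6 4:6 5:2 6:-6 7:-1

Derivation:
P[k] = A[0] + ... + A[k]
P[k] includes A[3] iff k >= 3
Affected indices: 3, 4, ..., 7; delta = -2
  P[3]: 8 + -2 = 6
  P[4]: 8 + -2 = 6
  P[5]: 4 + -2 = 2
  P[6]: -4 + -2 = -6
  P[7]: 1 + -2 = -1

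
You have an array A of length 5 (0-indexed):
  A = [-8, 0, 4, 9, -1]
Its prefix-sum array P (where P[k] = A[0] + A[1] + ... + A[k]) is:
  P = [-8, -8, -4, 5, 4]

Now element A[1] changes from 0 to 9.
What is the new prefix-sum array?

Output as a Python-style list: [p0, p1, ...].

Change: A[1] 0 -> 9, delta = 9
P[k] for k < 1: unchanged (A[1] not included)
P[k] for k >= 1: shift by delta = 9
  P[0] = -8 + 0 = -8
  P[1] = -8 + 9 = 1
  P[2] = -4 + 9 = 5
  P[3] = 5 + 9 = 14
  P[4] = 4 + 9 = 13

Answer: [-8, 1, 5, 14, 13]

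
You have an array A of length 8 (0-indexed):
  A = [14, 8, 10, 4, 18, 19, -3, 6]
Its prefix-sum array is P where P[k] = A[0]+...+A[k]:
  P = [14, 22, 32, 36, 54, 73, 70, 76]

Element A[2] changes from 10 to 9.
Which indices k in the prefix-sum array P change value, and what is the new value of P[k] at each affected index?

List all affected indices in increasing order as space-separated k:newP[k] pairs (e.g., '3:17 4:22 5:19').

P[k] = A[0] + ... + A[k]
P[k] includes A[2] iff k >= 2
Affected indices: 2, 3, ..., 7; delta = -1
  P[2]: 32 + -1 = 31
  P[3]: 36 + -1 = 35
  P[4]: 54 + -1 = 53
  P[5]: 73 + -1 = 72
  P[6]: 70 + -1 = 69
  P[7]: 76 + -1 = 75

Answer: 2:31 3:35 4:53 5:72 6:69 7:75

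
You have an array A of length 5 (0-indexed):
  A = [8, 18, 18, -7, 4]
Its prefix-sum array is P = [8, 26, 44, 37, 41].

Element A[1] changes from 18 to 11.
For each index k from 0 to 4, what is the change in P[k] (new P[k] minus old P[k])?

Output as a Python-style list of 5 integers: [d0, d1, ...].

Answer: [0, -7, -7, -7, -7]

Derivation:
Element change: A[1] 18 -> 11, delta = -7
For k < 1: P[k] unchanged, delta_P[k] = 0
For k >= 1: P[k] shifts by exactly -7
Delta array: [0, -7, -7, -7, -7]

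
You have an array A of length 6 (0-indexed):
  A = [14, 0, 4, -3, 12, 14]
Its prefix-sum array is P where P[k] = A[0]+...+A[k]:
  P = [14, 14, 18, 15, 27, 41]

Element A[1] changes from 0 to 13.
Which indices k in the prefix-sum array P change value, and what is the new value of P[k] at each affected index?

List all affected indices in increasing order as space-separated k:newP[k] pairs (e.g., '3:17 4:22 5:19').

Answer: 1:27 2:31 3:28 4:40 5:54

Derivation:
P[k] = A[0] + ... + A[k]
P[k] includes A[1] iff k >= 1
Affected indices: 1, 2, ..., 5; delta = 13
  P[1]: 14 + 13 = 27
  P[2]: 18 + 13 = 31
  P[3]: 15 + 13 = 28
  P[4]: 27 + 13 = 40
  P[5]: 41 + 13 = 54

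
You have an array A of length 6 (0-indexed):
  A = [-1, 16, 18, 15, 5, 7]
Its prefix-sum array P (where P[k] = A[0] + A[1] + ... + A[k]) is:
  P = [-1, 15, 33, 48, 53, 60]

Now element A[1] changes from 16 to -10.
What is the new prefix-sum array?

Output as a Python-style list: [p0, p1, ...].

Answer: [-1, -11, 7, 22, 27, 34]

Derivation:
Change: A[1] 16 -> -10, delta = -26
P[k] for k < 1: unchanged (A[1] not included)
P[k] for k >= 1: shift by delta = -26
  P[0] = -1 + 0 = -1
  P[1] = 15 + -26 = -11
  P[2] = 33 + -26 = 7
  P[3] = 48 + -26 = 22
  P[4] = 53 + -26 = 27
  P[5] = 60 + -26 = 34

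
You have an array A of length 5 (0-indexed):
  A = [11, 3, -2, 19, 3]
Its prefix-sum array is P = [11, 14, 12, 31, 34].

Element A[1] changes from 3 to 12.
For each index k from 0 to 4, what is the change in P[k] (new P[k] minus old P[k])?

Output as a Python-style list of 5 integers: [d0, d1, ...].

Element change: A[1] 3 -> 12, delta = 9
For k < 1: P[k] unchanged, delta_P[k] = 0
For k >= 1: P[k] shifts by exactly 9
Delta array: [0, 9, 9, 9, 9]

Answer: [0, 9, 9, 9, 9]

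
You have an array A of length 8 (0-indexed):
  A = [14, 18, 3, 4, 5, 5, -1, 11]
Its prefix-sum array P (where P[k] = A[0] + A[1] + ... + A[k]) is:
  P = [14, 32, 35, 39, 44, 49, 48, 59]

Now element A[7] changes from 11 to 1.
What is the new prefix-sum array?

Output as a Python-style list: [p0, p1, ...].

Answer: [14, 32, 35, 39, 44, 49, 48, 49]

Derivation:
Change: A[7] 11 -> 1, delta = -10
P[k] for k < 7: unchanged (A[7] not included)
P[k] for k >= 7: shift by delta = -10
  P[0] = 14 + 0 = 14
  P[1] = 32 + 0 = 32
  P[2] = 35 + 0 = 35
  P[3] = 39 + 0 = 39
  P[4] = 44 + 0 = 44
  P[5] = 49 + 0 = 49
  P[6] = 48 + 0 = 48
  P[7] = 59 + -10 = 49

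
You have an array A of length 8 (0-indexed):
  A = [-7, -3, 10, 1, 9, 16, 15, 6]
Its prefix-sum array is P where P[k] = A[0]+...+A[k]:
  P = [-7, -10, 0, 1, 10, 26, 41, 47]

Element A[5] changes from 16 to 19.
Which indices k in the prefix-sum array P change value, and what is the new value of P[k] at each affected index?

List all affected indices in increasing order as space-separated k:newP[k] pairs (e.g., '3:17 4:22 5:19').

P[k] = A[0] + ... + A[k]
P[k] includes A[5] iff k >= 5
Affected indices: 5, 6, ..., 7; delta = 3
  P[5]: 26 + 3 = 29
  P[6]: 41 + 3 = 44
  P[7]: 47 + 3 = 50

Answer: 5:29 6:44 7:50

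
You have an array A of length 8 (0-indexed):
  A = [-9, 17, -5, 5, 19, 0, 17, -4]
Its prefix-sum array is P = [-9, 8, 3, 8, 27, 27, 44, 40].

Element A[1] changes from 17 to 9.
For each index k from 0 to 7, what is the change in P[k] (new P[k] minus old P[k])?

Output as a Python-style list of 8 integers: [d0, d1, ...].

Answer: [0, -8, -8, -8, -8, -8, -8, -8]

Derivation:
Element change: A[1] 17 -> 9, delta = -8
For k < 1: P[k] unchanged, delta_P[k] = 0
For k >= 1: P[k] shifts by exactly -8
Delta array: [0, -8, -8, -8, -8, -8, -8, -8]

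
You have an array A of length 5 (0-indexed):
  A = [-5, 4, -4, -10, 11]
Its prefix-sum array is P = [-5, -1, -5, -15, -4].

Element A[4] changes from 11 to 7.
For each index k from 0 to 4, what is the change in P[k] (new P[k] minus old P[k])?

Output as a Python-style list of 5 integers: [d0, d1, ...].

Element change: A[4] 11 -> 7, delta = -4
For k < 4: P[k] unchanged, delta_P[k] = 0
For k >= 4: P[k] shifts by exactly -4
Delta array: [0, 0, 0, 0, -4]

Answer: [0, 0, 0, 0, -4]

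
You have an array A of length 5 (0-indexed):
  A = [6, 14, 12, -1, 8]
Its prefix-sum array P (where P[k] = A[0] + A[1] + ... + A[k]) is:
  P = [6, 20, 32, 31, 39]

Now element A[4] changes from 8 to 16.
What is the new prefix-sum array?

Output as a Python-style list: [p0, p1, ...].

Change: A[4] 8 -> 16, delta = 8
P[k] for k < 4: unchanged (A[4] not included)
P[k] for k >= 4: shift by delta = 8
  P[0] = 6 + 0 = 6
  P[1] = 20 + 0 = 20
  P[2] = 32 + 0 = 32
  P[3] = 31 + 0 = 31
  P[4] = 39 + 8 = 47

Answer: [6, 20, 32, 31, 47]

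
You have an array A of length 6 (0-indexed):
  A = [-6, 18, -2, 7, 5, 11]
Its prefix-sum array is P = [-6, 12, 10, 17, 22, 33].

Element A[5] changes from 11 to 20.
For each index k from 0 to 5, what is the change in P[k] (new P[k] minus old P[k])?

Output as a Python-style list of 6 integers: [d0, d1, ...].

Answer: [0, 0, 0, 0, 0, 9]

Derivation:
Element change: A[5] 11 -> 20, delta = 9
For k < 5: P[k] unchanged, delta_P[k] = 0
For k >= 5: P[k] shifts by exactly 9
Delta array: [0, 0, 0, 0, 0, 9]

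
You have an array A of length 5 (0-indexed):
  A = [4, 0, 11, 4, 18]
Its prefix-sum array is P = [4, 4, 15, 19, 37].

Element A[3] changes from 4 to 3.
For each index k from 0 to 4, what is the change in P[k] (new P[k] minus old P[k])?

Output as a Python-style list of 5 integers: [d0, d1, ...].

Element change: A[3] 4 -> 3, delta = -1
For k < 3: P[k] unchanged, delta_P[k] = 0
For k >= 3: P[k] shifts by exactly -1
Delta array: [0, 0, 0, -1, -1]

Answer: [0, 0, 0, -1, -1]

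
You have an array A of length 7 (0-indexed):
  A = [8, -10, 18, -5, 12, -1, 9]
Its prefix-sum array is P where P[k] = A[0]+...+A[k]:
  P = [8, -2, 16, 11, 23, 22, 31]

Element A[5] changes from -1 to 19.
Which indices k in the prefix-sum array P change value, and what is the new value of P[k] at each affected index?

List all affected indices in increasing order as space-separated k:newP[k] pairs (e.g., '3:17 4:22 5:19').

Answer: 5:42 6:51

Derivation:
P[k] = A[0] + ... + A[k]
P[k] includes A[5] iff k >= 5
Affected indices: 5, 6, ..., 6; delta = 20
  P[5]: 22 + 20 = 42
  P[6]: 31 + 20 = 51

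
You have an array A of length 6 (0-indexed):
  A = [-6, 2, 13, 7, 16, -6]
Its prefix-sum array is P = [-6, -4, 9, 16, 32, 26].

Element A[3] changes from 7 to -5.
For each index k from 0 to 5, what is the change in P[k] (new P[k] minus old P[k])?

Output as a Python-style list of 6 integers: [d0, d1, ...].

Element change: A[3] 7 -> -5, delta = -12
For k < 3: P[k] unchanged, delta_P[k] = 0
For k >= 3: P[k] shifts by exactly -12
Delta array: [0, 0, 0, -12, -12, -12]

Answer: [0, 0, 0, -12, -12, -12]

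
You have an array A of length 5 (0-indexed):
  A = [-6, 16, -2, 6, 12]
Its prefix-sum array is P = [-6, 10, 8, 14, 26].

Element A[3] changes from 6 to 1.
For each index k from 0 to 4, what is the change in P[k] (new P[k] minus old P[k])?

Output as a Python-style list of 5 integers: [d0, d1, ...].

Answer: [0, 0, 0, -5, -5]

Derivation:
Element change: A[3] 6 -> 1, delta = -5
For k < 3: P[k] unchanged, delta_P[k] = 0
For k >= 3: P[k] shifts by exactly -5
Delta array: [0, 0, 0, -5, -5]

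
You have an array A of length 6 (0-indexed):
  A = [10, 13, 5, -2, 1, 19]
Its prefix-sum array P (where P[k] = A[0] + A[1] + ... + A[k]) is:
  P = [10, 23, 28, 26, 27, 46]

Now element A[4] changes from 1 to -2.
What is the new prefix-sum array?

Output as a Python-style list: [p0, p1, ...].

Change: A[4] 1 -> -2, delta = -3
P[k] for k < 4: unchanged (A[4] not included)
P[k] for k >= 4: shift by delta = -3
  P[0] = 10 + 0 = 10
  P[1] = 23 + 0 = 23
  P[2] = 28 + 0 = 28
  P[3] = 26 + 0 = 26
  P[4] = 27 + -3 = 24
  P[5] = 46 + -3 = 43

Answer: [10, 23, 28, 26, 24, 43]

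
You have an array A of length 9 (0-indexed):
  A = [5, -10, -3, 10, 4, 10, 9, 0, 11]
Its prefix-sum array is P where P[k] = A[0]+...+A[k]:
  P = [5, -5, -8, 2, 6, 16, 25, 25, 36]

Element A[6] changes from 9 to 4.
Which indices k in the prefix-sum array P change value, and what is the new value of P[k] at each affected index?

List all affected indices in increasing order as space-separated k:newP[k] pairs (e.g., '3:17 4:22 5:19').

Answer: 6:20 7:20 8:31

Derivation:
P[k] = A[0] + ... + A[k]
P[k] includes A[6] iff k >= 6
Affected indices: 6, 7, ..., 8; delta = -5
  P[6]: 25 + -5 = 20
  P[7]: 25 + -5 = 20
  P[8]: 36 + -5 = 31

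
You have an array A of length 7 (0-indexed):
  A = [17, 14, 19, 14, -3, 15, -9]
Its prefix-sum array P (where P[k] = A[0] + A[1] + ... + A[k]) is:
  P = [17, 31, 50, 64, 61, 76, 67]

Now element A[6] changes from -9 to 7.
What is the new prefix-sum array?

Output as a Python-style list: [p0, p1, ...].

Answer: [17, 31, 50, 64, 61, 76, 83]

Derivation:
Change: A[6] -9 -> 7, delta = 16
P[k] for k < 6: unchanged (A[6] not included)
P[k] for k >= 6: shift by delta = 16
  P[0] = 17 + 0 = 17
  P[1] = 31 + 0 = 31
  P[2] = 50 + 0 = 50
  P[3] = 64 + 0 = 64
  P[4] = 61 + 0 = 61
  P[5] = 76 + 0 = 76
  P[6] = 67 + 16 = 83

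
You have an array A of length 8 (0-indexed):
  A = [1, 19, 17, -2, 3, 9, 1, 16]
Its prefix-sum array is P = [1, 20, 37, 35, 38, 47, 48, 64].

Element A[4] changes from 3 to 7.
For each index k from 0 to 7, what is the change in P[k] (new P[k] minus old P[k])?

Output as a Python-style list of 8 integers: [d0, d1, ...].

Element change: A[4] 3 -> 7, delta = 4
For k < 4: P[k] unchanged, delta_P[k] = 0
For k >= 4: P[k] shifts by exactly 4
Delta array: [0, 0, 0, 0, 4, 4, 4, 4]

Answer: [0, 0, 0, 0, 4, 4, 4, 4]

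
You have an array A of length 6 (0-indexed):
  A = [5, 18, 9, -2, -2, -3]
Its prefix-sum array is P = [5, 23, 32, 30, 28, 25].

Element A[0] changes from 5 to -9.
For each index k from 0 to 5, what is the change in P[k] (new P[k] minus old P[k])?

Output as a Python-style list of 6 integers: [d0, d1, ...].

Answer: [-14, -14, -14, -14, -14, -14]

Derivation:
Element change: A[0] 5 -> -9, delta = -14
For k < 0: P[k] unchanged, delta_P[k] = 0
For k >= 0: P[k] shifts by exactly -14
Delta array: [-14, -14, -14, -14, -14, -14]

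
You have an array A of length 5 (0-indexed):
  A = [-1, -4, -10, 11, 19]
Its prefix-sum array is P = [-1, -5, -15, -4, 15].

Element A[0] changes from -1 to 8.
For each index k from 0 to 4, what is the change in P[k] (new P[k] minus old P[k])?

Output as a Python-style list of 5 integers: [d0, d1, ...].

Answer: [9, 9, 9, 9, 9]

Derivation:
Element change: A[0] -1 -> 8, delta = 9
For k < 0: P[k] unchanged, delta_P[k] = 0
For k >= 0: P[k] shifts by exactly 9
Delta array: [9, 9, 9, 9, 9]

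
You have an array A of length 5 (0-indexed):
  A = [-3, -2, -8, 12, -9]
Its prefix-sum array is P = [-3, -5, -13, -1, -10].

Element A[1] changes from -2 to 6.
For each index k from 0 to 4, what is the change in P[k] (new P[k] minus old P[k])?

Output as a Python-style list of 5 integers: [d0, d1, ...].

Answer: [0, 8, 8, 8, 8]

Derivation:
Element change: A[1] -2 -> 6, delta = 8
For k < 1: P[k] unchanged, delta_P[k] = 0
For k >= 1: P[k] shifts by exactly 8
Delta array: [0, 8, 8, 8, 8]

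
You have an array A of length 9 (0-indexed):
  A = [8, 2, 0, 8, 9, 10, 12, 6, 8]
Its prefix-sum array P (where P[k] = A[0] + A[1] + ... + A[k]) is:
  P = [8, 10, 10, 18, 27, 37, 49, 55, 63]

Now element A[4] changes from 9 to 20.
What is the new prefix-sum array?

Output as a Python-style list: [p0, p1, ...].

Change: A[4] 9 -> 20, delta = 11
P[k] for k < 4: unchanged (A[4] not included)
P[k] for k >= 4: shift by delta = 11
  P[0] = 8 + 0 = 8
  P[1] = 10 + 0 = 10
  P[2] = 10 + 0 = 10
  P[3] = 18 + 0 = 18
  P[4] = 27 + 11 = 38
  P[5] = 37 + 11 = 48
  P[6] = 49 + 11 = 60
  P[7] = 55 + 11 = 66
  P[8] = 63 + 11 = 74

Answer: [8, 10, 10, 18, 38, 48, 60, 66, 74]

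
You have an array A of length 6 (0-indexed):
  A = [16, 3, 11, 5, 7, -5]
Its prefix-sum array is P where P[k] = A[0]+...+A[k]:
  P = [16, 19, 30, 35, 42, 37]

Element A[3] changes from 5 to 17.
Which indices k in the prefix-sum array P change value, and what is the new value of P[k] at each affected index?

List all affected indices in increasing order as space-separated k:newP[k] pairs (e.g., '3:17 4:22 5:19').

P[k] = A[0] + ... + A[k]
P[k] includes A[3] iff k >= 3
Affected indices: 3, 4, ..., 5; delta = 12
  P[3]: 35 + 12 = 47
  P[4]: 42 + 12 = 54
  P[5]: 37 + 12 = 49

Answer: 3:47 4:54 5:49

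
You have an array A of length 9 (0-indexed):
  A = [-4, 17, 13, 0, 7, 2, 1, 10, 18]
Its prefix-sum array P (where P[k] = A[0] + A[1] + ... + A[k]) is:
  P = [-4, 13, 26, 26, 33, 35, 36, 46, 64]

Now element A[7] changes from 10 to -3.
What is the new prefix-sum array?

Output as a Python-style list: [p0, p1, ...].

Change: A[7] 10 -> -3, delta = -13
P[k] for k < 7: unchanged (A[7] not included)
P[k] for k >= 7: shift by delta = -13
  P[0] = -4 + 0 = -4
  P[1] = 13 + 0 = 13
  P[2] = 26 + 0 = 26
  P[3] = 26 + 0 = 26
  P[4] = 33 + 0 = 33
  P[5] = 35 + 0 = 35
  P[6] = 36 + 0 = 36
  P[7] = 46 + -13 = 33
  P[8] = 64 + -13 = 51

Answer: [-4, 13, 26, 26, 33, 35, 36, 33, 51]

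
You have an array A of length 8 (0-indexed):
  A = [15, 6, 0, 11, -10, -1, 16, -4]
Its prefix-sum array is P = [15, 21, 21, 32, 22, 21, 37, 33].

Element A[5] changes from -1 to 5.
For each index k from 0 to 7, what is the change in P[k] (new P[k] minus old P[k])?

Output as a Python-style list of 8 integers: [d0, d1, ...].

Answer: [0, 0, 0, 0, 0, 6, 6, 6]

Derivation:
Element change: A[5] -1 -> 5, delta = 6
For k < 5: P[k] unchanged, delta_P[k] = 0
For k >= 5: P[k] shifts by exactly 6
Delta array: [0, 0, 0, 0, 0, 6, 6, 6]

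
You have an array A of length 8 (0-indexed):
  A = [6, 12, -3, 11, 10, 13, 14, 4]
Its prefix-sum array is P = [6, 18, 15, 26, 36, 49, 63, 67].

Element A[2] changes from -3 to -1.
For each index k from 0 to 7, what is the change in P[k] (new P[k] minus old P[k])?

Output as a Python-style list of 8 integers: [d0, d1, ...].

Answer: [0, 0, 2, 2, 2, 2, 2, 2]

Derivation:
Element change: A[2] -3 -> -1, delta = 2
For k < 2: P[k] unchanged, delta_P[k] = 0
For k >= 2: P[k] shifts by exactly 2
Delta array: [0, 0, 2, 2, 2, 2, 2, 2]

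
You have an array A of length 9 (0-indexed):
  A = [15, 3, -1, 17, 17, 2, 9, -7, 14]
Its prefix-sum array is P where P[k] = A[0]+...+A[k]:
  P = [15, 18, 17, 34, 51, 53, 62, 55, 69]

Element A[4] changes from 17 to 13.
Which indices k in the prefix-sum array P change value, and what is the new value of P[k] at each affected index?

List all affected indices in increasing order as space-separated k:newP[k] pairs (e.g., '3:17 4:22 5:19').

P[k] = A[0] + ... + A[k]
P[k] includes A[4] iff k >= 4
Affected indices: 4, 5, ..., 8; delta = -4
  P[4]: 51 + -4 = 47
  P[5]: 53 + -4 = 49
  P[6]: 62 + -4 = 58
  P[7]: 55 + -4 = 51
  P[8]: 69 + -4 = 65

Answer: 4:47 5:49 6:58 7:51 8:65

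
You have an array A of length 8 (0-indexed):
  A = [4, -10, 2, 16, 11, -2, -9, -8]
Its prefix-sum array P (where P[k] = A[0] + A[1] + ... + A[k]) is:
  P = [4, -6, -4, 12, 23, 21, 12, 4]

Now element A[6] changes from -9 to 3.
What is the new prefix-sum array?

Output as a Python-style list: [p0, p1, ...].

Answer: [4, -6, -4, 12, 23, 21, 24, 16]

Derivation:
Change: A[6] -9 -> 3, delta = 12
P[k] for k < 6: unchanged (A[6] not included)
P[k] for k >= 6: shift by delta = 12
  P[0] = 4 + 0 = 4
  P[1] = -6 + 0 = -6
  P[2] = -4 + 0 = -4
  P[3] = 12 + 0 = 12
  P[4] = 23 + 0 = 23
  P[5] = 21 + 0 = 21
  P[6] = 12 + 12 = 24
  P[7] = 4 + 12 = 16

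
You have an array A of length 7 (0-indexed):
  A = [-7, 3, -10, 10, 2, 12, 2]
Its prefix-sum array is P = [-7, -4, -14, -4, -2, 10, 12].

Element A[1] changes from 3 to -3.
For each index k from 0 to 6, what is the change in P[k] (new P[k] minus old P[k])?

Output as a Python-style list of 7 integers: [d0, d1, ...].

Element change: A[1] 3 -> -3, delta = -6
For k < 1: P[k] unchanged, delta_P[k] = 0
For k >= 1: P[k] shifts by exactly -6
Delta array: [0, -6, -6, -6, -6, -6, -6]

Answer: [0, -6, -6, -6, -6, -6, -6]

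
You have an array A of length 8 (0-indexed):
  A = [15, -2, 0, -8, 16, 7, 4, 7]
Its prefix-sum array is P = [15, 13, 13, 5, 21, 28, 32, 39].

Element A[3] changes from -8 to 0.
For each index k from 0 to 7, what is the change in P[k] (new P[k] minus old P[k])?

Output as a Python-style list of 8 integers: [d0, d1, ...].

Element change: A[3] -8 -> 0, delta = 8
For k < 3: P[k] unchanged, delta_P[k] = 0
For k >= 3: P[k] shifts by exactly 8
Delta array: [0, 0, 0, 8, 8, 8, 8, 8]

Answer: [0, 0, 0, 8, 8, 8, 8, 8]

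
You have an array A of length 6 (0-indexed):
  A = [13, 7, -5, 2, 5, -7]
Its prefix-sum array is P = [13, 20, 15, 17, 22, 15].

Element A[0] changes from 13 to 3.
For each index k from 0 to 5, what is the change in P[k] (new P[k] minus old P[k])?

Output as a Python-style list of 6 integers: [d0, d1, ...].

Answer: [-10, -10, -10, -10, -10, -10]

Derivation:
Element change: A[0] 13 -> 3, delta = -10
For k < 0: P[k] unchanged, delta_P[k] = 0
For k >= 0: P[k] shifts by exactly -10
Delta array: [-10, -10, -10, -10, -10, -10]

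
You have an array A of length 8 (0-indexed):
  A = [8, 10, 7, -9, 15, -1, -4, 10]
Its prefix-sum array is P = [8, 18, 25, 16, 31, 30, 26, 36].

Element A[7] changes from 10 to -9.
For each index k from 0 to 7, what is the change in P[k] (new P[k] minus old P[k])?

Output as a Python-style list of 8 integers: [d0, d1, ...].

Answer: [0, 0, 0, 0, 0, 0, 0, -19]

Derivation:
Element change: A[7] 10 -> -9, delta = -19
For k < 7: P[k] unchanged, delta_P[k] = 0
For k >= 7: P[k] shifts by exactly -19
Delta array: [0, 0, 0, 0, 0, 0, 0, -19]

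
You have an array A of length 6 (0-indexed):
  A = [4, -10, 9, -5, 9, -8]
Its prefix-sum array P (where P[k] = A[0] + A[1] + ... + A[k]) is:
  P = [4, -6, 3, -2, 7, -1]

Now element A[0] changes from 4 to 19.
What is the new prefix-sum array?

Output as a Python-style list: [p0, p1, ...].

Change: A[0] 4 -> 19, delta = 15
P[k] for k < 0: unchanged (A[0] not included)
P[k] for k >= 0: shift by delta = 15
  P[0] = 4 + 15 = 19
  P[1] = -6 + 15 = 9
  P[2] = 3 + 15 = 18
  P[3] = -2 + 15 = 13
  P[4] = 7 + 15 = 22
  P[5] = -1 + 15 = 14

Answer: [19, 9, 18, 13, 22, 14]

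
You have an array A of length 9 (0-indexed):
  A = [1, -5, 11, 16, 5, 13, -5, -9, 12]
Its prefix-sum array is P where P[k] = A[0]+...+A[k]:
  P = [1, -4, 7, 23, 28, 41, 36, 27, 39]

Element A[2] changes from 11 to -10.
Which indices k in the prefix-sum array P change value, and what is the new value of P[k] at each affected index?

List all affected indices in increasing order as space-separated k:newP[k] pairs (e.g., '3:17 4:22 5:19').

Answer: 2:-14 3:2 4:7 5:20 6:15 7:6 8:18

Derivation:
P[k] = A[0] + ... + A[k]
P[k] includes A[2] iff k >= 2
Affected indices: 2, 3, ..., 8; delta = -21
  P[2]: 7 + -21 = -14
  P[3]: 23 + -21 = 2
  P[4]: 28 + -21 = 7
  P[5]: 41 + -21 = 20
  P[6]: 36 + -21 = 15
  P[7]: 27 + -21 = 6
  P[8]: 39 + -21 = 18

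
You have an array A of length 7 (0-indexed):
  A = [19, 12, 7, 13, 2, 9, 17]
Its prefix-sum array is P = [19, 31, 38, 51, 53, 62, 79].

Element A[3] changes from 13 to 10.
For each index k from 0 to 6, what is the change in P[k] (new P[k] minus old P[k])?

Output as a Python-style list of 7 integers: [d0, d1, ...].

Element change: A[3] 13 -> 10, delta = -3
For k < 3: P[k] unchanged, delta_P[k] = 0
For k >= 3: P[k] shifts by exactly -3
Delta array: [0, 0, 0, -3, -3, -3, -3]

Answer: [0, 0, 0, -3, -3, -3, -3]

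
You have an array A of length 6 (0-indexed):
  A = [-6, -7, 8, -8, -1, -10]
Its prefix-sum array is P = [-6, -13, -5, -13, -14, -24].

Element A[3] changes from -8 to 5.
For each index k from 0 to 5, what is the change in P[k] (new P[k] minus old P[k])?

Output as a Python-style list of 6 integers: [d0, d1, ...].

Answer: [0, 0, 0, 13, 13, 13]

Derivation:
Element change: A[3] -8 -> 5, delta = 13
For k < 3: P[k] unchanged, delta_P[k] = 0
For k >= 3: P[k] shifts by exactly 13
Delta array: [0, 0, 0, 13, 13, 13]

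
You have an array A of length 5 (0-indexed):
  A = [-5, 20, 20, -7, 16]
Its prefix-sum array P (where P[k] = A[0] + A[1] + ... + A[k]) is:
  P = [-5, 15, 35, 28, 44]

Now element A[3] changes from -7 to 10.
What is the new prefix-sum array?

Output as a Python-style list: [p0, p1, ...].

Change: A[3] -7 -> 10, delta = 17
P[k] for k < 3: unchanged (A[3] not included)
P[k] for k >= 3: shift by delta = 17
  P[0] = -5 + 0 = -5
  P[1] = 15 + 0 = 15
  P[2] = 35 + 0 = 35
  P[3] = 28 + 17 = 45
  P[4] = 44 + 17 = 61

Answer: [-5, 15, 35, 45, 61]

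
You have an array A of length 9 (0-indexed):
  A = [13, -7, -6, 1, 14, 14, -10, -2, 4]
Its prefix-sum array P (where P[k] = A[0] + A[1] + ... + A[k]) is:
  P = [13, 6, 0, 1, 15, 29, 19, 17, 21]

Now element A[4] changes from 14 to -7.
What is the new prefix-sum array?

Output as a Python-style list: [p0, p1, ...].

Change: A[4] 14 -> -7, delta = -21
P[k] for k < 4: unchanged (A[4] not included)
P[k] for k >= 4: shift by delta = -21
  P[0] = 13 + 0 = 13
  P[1] = 6 + 0 = 6
  P[2] = 0 + 0 = 0
  P[3] = 1 + 0 = 1
  P[4] = 15 + -21 = -6
  P[5] = 29 + -21 = 8
  P[6] = 19 + -21 = -2
  P[7] = 17 + -21 = -4
  P[8] = 21 + -21 = 0

Answer: [13, 6, 0, 1, -6, 8, -2, -4, 0]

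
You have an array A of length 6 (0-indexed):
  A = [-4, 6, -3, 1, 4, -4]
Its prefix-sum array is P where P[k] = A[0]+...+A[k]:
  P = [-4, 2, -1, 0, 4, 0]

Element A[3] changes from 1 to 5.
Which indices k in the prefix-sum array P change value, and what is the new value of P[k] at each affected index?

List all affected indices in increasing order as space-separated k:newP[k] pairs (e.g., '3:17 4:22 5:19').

Answer: 3:4 4:8 5:4

Derivation:
P[k] = A[0] + ... + A[k]
P[k] includes A[3] iff k >= 3
Affected indices: 3, 4, ..., 5; delta = 4
  P[3]: 0 + 4 = 4
  P[4]: 4 + 4 = 8
  P[5]: 0 + 4 = 4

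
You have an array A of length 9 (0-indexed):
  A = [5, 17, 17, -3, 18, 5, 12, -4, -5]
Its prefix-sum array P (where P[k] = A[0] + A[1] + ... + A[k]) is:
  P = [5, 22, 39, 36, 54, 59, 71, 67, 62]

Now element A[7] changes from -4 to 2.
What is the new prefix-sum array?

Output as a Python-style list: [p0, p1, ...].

Answer: [5, 22, 39, 36, 54, 59, 71, 73, 68]

Derivation:
Change: A[7] -4 -> 2, delta = 6
P[k] for k < 7: unchanged (A[7] not included)
P[k] for k >= 7: shift by delta = 6
  P[0] = 5 + 0 = 5
  P[1] = 22 + 0 = 22
  P[2] = 39 + 0 = 39
  P[3] = 36 + 0 = 36
  P[4] = 54 + 0 = 54
  P[5] = 59 + 0 = 59
  P[6] = 71 + 0 = 71
  P[7] = 67 + 6 = 73
  P[8] = 62 + 6 = 68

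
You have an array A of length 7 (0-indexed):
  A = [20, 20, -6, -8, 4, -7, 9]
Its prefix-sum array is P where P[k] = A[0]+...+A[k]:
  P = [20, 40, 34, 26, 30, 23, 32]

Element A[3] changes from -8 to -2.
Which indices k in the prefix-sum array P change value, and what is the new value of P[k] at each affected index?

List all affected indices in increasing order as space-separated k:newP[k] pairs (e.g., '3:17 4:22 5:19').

Answer: 3:32 4:36 5:29 6:38

Derivation:
P[k] = A[0] + ... + A[k]
P[k] includes A[3] iff k >= 3
Affected indices: 3, 4, ..., 6; delta = 6
  P[3]: 26 + 6 = 32
  P[4]: 30 + 6 = 36
  P[5]: 23 + 6 = 29
  P[6]: 32 + 6 = 38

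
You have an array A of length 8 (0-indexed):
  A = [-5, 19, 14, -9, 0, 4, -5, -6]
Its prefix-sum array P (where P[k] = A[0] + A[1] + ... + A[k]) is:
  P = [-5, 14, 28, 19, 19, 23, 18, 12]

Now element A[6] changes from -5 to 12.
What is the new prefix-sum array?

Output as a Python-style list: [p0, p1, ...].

Change: A[6] -5 -> 12, delta = 17
P[k] for k < 6: unchanged (A[6] not included)
P[k] for k >= 6: shift by delta = 17
  P[0] = -5 + 0 = -5
  P[1] = 14 + 0 = 14
  P[2] = 28 + 0 = 28
  P[3] = 19 + 0 = 19
  P[4] = 19 + 0 = 19
  P[5] = 23 + 0 = 23
  P[6] = 18 + 17 = 35
  P[7] = 12 + 17 = 29

Answer: [-5, 14, 28, 19, 19, 23, 35, 29]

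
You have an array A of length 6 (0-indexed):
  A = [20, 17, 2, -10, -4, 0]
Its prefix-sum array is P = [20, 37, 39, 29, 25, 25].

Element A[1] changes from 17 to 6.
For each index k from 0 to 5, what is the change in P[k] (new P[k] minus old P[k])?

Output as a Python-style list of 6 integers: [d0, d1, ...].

Answer: [0, -11, -11, -11, -11, -11]

Derivation:
Element change: A[1] 17 -> 6, delta = -11
For k < 1: P[k] unchanged, delta_P[k] = 0
For k >= 1: P[k] shifts by exactly -11
Delta array: [0, -11, -11, -11, -11, -11]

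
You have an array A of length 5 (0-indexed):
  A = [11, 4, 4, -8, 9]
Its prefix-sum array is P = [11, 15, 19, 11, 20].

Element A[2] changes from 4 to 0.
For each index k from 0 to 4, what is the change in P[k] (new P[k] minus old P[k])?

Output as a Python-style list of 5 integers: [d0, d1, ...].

Element change: A[2] 4 -> 0, delta = -4
For k < 2: P[k] unchanged, delta_P[k] = 0
For k >= 2: P[k] shifts by exactly -4
Delta array: [0, 0, -4, -4, -4]

Answer: [0, 0, -4, -4, -4]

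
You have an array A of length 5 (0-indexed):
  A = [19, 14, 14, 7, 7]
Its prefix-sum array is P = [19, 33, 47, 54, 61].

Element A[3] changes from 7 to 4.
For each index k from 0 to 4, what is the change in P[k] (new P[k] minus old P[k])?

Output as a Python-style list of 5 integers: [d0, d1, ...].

Answer: [0, 0, 0, -3, -3]

Derivation:
Element change: A[3] 7 -> 4, delta = -3
For k < 3: P[k] unchanged, delta_P[k] = 0
For k >= 3: P[k] shifts by exactly -3
Delta array: [0, 0, 0, -3, -3]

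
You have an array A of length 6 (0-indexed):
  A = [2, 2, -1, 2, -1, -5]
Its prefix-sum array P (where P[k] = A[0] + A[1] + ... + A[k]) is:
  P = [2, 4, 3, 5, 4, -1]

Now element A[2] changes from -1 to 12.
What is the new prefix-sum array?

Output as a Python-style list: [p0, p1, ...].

Answer: [2, 4, 16, 18, 17, 12]

Derivation:
Change: A[2] -1 -> 12, delta = 13
P[k] for k < 2: unchanged (A[2] not included)
P[k] for k >= 2: shift by delta = 13
  P[0] = 2 + 0 = 2
  P[1] = 4 + 0 = 4
  P[2] = 3 + 13 = 16
  P[3] = 5 + 13 = 18
  P[4] = 4 + 13 = 17
  P[5] = -1 + 13 = 12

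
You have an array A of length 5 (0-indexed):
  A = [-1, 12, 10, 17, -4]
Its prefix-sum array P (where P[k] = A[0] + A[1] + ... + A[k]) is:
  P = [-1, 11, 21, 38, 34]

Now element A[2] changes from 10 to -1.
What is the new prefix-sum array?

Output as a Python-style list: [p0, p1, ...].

Change: A[2] 10 -> -1, delta = -11
P[k] for k < 2: unchanged (A[2] not included)
P[k] for k >= 2: shift by delta = -11
  P[0] = -1 + 0 = -1
  P[1] = 11 + 0 = 11
  P[2] = 21 + -11 = 10
  P[3] = 38 + -11 = 27
  P[4] = 34 + -11 = 23

Answer: [-1, 11, 10, 27, 23]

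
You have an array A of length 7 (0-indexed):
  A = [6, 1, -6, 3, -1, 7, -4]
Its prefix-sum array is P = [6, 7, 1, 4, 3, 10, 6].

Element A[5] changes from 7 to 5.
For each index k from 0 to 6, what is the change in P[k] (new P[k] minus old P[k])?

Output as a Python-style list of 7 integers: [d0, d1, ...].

Answer: [0, 0, 0, 0, 0, -2, -2]

Derivation:
Element change: A[5] 7 -> 5, delta = -2
For k < 5: P[k] unchanged, delta_P[k] = 0
For k >= 5: P[k] shifts by exactly -2
Delta array: [0, 0, 0, 0, 0, -2, -2]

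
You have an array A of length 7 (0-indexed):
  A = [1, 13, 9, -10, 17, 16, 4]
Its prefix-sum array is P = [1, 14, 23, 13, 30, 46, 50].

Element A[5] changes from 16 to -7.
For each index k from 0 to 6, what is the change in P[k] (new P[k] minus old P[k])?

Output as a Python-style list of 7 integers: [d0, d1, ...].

Answer: [0, 0, 0, 0, 0, -23, -23]

Derivation:
Element change: A[5] 16 -> -7, delta = -23
For k < 5: P[k] unchanged, delta_P[k] = 0
For k >= 5: P[k] shifts by exactly -23
Delta array: [0, 0, 0, 0, 0, -23, -23]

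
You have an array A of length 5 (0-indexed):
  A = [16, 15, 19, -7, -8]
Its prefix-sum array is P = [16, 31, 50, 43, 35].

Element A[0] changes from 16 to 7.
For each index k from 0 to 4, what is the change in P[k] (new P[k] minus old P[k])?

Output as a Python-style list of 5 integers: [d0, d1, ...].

Element change: A[0] 16 -> 7, delta = -9
For k < 0: P[k] unchanged, delta_P[k] = 0
For k >= 0: P[k] shifts by exactly -9
Delta array: [-9, -9, -9, -9, -9]

Answer: [-9, -9, -9, -9, -9]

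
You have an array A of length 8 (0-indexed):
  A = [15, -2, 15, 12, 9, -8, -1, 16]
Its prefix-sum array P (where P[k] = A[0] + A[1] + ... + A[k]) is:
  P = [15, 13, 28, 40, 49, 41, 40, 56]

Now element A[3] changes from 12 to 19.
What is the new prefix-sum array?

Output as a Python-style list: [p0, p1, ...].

Change: A[3] 12 -> 19, delta = 7
P[k] for k < 3: unchanged (A[3] not included)
P[k] for k >= 3: shift by delta = 7
  P[0] = 15 + 0 = 15
  P[1] = 13 + 0 = 13
  P[2] = 28 + 0 = 28
  P[3] = 40 + 7 = 47
  P[4] = 49 + 7 = 56
  P[5] = 41 + 7 = 48
  P[6] = 40 + 7 = 47
  P[7] = 56 + 7 = 63

Answer: [15, 13, 28, 47, 56, 48, 47, 63]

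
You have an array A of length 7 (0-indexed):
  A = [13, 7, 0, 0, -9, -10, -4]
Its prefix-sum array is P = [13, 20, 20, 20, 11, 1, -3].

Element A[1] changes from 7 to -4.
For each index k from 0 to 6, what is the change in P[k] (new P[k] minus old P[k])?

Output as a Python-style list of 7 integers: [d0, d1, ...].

Element change: A[1] 7 -> -4, delta = -11
For k < 1: P[k] unchanged, delta_P[k] = 0
For k >= 1: P[k] shifts by exactly -11
Delta array: [0, -11, -11, -11, -11, -11, -11]

Answer: [0, -11, -11, -11, -11, -11, -11]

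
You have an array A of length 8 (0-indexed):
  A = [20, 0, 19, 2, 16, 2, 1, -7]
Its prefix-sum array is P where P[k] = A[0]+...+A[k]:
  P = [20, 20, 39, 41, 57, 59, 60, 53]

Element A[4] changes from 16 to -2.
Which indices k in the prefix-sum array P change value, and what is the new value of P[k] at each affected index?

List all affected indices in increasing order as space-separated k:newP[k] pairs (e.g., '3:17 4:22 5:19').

Answer: 4:39 5:41 6:42 7:35

Derivation:
P[k] = A[0] + ... + A[k]
P[k] includes A[4] iff k >= 4
Affected indices: 4, 5, ..., 7; delta = -18
  P[4]: 57 + -18 = 39
  P[5]: 59 + -18 = 41
  P[6]: 60 + -18 = 42
  P[7]: 53 + -18 = 35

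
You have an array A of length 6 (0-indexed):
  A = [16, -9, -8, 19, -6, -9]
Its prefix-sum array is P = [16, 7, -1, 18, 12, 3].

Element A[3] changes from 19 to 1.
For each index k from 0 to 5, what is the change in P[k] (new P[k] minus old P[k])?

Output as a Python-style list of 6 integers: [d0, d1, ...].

Element change: A[3] 19 -> 1, delta = -18
For k < 3: P[k] unchanged, delta_P[k] = 0
For k >= 3: P[k] shifts by exactly -18
Delta array: [0, 0, 0, -18, -18, -18]

Answer: [0, 0, 0, -18, -18, -18]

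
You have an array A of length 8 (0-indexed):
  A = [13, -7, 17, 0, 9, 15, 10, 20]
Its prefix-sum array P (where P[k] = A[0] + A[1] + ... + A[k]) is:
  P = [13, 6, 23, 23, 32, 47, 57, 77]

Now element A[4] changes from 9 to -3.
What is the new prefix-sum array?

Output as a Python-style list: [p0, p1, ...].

Change: A[4] 9 -> -3, delta = -12
P[k] for k < 4: unchanged (A[4] not included)
P[k] for k >= 4: shift by delta = -12
  P[0] = 13 + 0 = 13
  P[1] = 6 + 0 = 6
  P[2] = 23 + 0 = 23
  P[3] = 23 + 0 = 23
  P[4] = 32 + -12 = 20
  P[5] = 47 + -12 = 35
  P[6] = 57 + -12 = 45
  P[7] = 77 + -12 = 65

Answer: [13, 6, 23, 23, 20, 35, 45, 65]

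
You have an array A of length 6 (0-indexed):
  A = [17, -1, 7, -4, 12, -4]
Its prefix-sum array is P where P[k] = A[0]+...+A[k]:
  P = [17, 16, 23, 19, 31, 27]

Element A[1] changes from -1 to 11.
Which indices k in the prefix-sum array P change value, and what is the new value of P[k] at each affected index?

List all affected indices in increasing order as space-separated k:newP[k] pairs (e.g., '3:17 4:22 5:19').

P[k] = A[0] + ... + A[k]
P[k] includes A[1] iff k >= 1
Affected indices: 1, 2, ..., 5; delta = 12
  P[1]: 16 + 12 = 28
  P[2]: 23 + 12 = 35
  P[3]: 19 + 12 = 31
  P[4]: 31 + 12 = 43
  P[5]: 27 + 12 = 39

Answer: 1:28 2:35 3:31 4:43 5:39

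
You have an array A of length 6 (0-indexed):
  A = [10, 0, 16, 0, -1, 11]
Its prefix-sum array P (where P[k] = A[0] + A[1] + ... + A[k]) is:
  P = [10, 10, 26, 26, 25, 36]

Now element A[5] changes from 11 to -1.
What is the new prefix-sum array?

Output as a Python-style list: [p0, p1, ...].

Change: A[5] 11 -> -1, delta = -12
P[k] for k < 5: unchanged (A[5] not included)
P[k] for k >= 5: shift by delta = -12
  P[0] = 10 + 0 = 10
  P[1] = 10 + 0 = 10
  P[2] = 26 + 0 = 26
  P[3] = 26 + 0 = 26
  P[4] = 25 + 0 = 25
  P[5] = 36 + -12 = 24

Answer: [10, 10, 26, 26, 25, 24]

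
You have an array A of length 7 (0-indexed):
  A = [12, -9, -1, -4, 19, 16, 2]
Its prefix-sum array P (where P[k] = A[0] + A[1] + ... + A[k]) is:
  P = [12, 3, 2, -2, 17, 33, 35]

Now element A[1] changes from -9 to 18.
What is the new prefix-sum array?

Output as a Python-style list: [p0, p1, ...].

Change: A[1] -9 -> 18, delta = 27
P[k] for k < 1: unchanged (A[1] not included)
P[k] for k >= 1: shift by delta = 27
  P[0] = 12 + 0 = 12
  P[1] = 3 + 27 = 30
  P[2] = 2 + 27 = 29
  P[3] = -2 + 27 = 25
  P[4] = 17 + 27 = 44
  P[5] = 33 + 27 = 60
  P[6] = 35 + 27 = 62

Answer: [12, 30, 29, 25, 44, 60, 62]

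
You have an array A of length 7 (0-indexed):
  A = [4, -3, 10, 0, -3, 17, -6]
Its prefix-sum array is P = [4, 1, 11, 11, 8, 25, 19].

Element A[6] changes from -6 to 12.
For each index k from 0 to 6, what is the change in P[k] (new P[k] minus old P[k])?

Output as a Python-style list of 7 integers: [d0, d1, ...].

Element change: A[6] -6 -> 12, delta = 18
For k < 6: P[k] unchanged, delta_P[k] = 0
For k >= 6: P[k] shifts by exactly 18
Delta array: [0, 0, 0, 0, 0, 0, 18]

Answer: [0, 0, 0, 0, 0, 0, 18]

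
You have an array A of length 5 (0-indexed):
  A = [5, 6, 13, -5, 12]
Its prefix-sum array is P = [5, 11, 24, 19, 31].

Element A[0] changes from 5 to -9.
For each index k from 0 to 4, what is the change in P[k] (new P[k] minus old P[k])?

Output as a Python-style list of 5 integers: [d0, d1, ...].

Element change: A[0] 5 -> -9, delta = -14
For k < 0: P[k] unchanged, delta_P[k] = 0
For k >= 0: P[k] shifts by exactly -14
Delta array: [-14, -14, -14, -14, -14]

Answer: [-14, -14, -14, -14, -14]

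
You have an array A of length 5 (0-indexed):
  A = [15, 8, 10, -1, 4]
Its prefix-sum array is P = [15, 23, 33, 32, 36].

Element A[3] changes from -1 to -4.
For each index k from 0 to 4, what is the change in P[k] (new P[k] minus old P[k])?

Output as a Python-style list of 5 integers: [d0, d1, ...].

Answer: [0, 0, 0, -3, -3]

Derivation:
Element change: A[3] -1 -> -4, delta = -3
For k < 3: P[k] unchanged, delta_P[k] = 0
For k >= 3: P[k] shifts by exactly -3
Delta array: [0, 0, 0, -3, -3]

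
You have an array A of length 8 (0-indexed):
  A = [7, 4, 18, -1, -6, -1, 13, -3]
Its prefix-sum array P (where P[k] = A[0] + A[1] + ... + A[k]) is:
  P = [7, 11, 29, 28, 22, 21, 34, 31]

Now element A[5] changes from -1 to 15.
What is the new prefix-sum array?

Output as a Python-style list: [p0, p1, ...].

Change: A[5] -1 -> 15, delta = 16
P[k] for k < 5: unchanged (A[5] not included)
P[k] for k >= 5: shift by delta = 16
  P[0] = 7 + 0 = 7
  P[1] = 11 + 0 = 11
  P[2] = 29 + 0 = 29
  P[3] = 28 + 0 = 28
  P[4] = 22 + 0 = 22
  P[5] = 21 + 16 = 37
  P[6] = 34 + 16 = 50
  P[7] = 31 + 16 = 47

Answer: [7, 11, 29, 28, 22, 37, 50, 47]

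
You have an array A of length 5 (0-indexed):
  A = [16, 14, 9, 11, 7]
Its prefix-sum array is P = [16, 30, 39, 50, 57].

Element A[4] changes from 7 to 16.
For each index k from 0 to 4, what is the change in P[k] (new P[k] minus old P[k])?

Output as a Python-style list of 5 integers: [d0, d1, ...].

Answer: [0, 0, 0, 0, 9]

Derivation:
Element change: A[4] 7 -> 16, delta = 9
For k < 4: P[k] unchanged, delta_P[k] = 0
For k >= 4: P[k] shifts by exactly 9
Delta array: [0, 0, 0, 0, 9]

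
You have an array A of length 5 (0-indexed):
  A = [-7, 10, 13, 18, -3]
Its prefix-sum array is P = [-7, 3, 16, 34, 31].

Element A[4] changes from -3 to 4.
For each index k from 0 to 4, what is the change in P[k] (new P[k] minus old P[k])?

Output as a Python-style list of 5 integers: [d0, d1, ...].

Element change: A[4] -3 -> 4, delta = 7
For k < 4: P[k] unchanged, delta_P[k] = 0
For k >= 4: P[k] shifts by exactly 7
Delta array: [0, 0, 0, 0, 7]

Answer: [0, 0, 0, 0, 7]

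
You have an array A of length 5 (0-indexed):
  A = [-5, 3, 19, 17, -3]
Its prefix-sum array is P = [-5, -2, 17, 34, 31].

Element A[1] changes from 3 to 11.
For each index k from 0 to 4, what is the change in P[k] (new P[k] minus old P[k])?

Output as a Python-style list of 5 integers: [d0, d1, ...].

Answer: [0, 8, 8, 8, 8]

Derivation:
Element change: A[1] 3 -> 11, delta = 8
For k < 1: P[k] unchanged, delta_P[k] = 0
For k >= 1: P[k] shifts by exactly 8
Delta array: [0, 8, 8, 8, 8]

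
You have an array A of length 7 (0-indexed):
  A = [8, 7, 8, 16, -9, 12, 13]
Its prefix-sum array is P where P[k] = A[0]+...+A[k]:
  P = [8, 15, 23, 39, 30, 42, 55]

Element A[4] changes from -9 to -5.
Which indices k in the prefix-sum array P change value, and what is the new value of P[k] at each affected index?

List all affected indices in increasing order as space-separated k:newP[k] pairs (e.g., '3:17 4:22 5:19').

P[k] = A[0] + ... + A[k]
P[k] includes A[4] iff k >= 4
Affected indices: 4, 5, ..., 6; delta = 4
  P[4]: 30 + 4 = 34
  P[5]: 42 + 4 = 46
  P[6]: 55 + 4 = 59

Answer: 4:34 5:46 6:59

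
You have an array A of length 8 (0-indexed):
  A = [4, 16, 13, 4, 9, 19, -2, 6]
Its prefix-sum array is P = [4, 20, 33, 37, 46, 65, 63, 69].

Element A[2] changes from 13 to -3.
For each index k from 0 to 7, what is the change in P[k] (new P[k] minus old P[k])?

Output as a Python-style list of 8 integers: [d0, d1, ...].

Answer: [0, 0, -16, -16, -16, -16, -16, -16]

Derivation:
Element change: A[2] 13 -> -3, delta = -16
For k < 2: P[k] unchanged, delta_P[k] = 0
For k >= 2: P[k] shifts by exactly -16
Delta array: [0, 0, -16, -16, -16, -16, -16, -16]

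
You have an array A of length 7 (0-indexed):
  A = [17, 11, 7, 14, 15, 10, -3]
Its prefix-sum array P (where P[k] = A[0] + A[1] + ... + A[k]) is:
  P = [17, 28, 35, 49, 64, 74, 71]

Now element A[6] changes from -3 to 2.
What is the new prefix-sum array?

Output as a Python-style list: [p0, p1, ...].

Answer: [17, 28, 35, 49, 64, 74, 76]

Derivation:
Change: A[6] -3 -> 2, delta = 5
P[k] for k < 6: unchanged (A[6] not included)
P[k] for k >= 6: shift by delta = 5
  P[0] = 17 + 0 = 17
  P[1] = 28 + 0 = 28
  P[2] = 35 + 0 = 35
  P[3] = 49 + 0 = 49
  P[4] = 64 + 0 = 64
  P[5] = 74 + 0 = 74
  P[6] = 71 + 5 = 76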